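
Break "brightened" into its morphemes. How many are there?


Word: "brightened"
Morphemes: bright + -en + -ed
Each morpheme carries meaning
= 3 morphemes


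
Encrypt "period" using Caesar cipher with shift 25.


Word: "period"
Shift: 25
Each letter → (letter + shift) mod 26:
  'p' (15) + 25 = 14 → 'o'
  'e' (4) + 25 = 3 → 'd'
  'r' (17) + 25 = 16 → 'q'
  'i' (8) + 25 = 7 → 'h'
  'o' (14) + 25 = 13 → 'n'
  'd' (3) + 25 = 2 → 'c'
Result = "odqhnc"


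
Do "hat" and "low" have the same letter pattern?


Pattern of "hat": [0, 1, 2]
Pattern of "low": [0, 1, 2]
Patterns match
Same pattern = Yes


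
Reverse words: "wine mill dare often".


Original: "wine mill dare often"
Words (1..n): wine | mill | dare | often
Reversed (n..1): often | dare | mill | wine
Result = "often dare mill wine"


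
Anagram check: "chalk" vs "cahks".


Word 1: "chalk" → sorted: achkl
Word 2: "cahks" → sorted: achks
Same letters? achkl != achks
Anagram = No


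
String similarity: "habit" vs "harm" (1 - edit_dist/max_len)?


Word 1: "habit" (length 5)
Word 2: "harm" (length 4)
One optimal edit sequence:
  1. keep 'h'
  2. keep 'a'
  3. delete 'b'  (+1)
  4. substitute 'i' -> 'r'  (+1)
  5. substitute 't' -> 'm'  (+1)
Edit distance = 3
Max length = max(5, 4) = 5
Similarity = 1 - 3/5
= 0.4000


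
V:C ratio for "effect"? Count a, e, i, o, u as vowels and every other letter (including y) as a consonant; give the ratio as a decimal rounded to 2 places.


Word: "effect"
Vowels (a,e,i,o,u): 2
Consonants: 4
Ratio = 2/4
= 0.50


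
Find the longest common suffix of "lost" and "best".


Word 1: "lost"
Word 2: "best"
Comparing from end:
  Pos -1: 't' == 't'
  Pos -2: 's' == 's'
  Pos -3: 'o' != 'e' (stop)
LCS = "st" (length 2)


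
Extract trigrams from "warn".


Word: "warn" (length 4)
Number of trigrams = 4 - 3 + 1 = 2
  Position 0: "war"
  Position 1: "arn"
Trigrams = "war", "arn"


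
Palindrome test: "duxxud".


Word: "duxxud"
Reversed: "duxxud"
Forward == Backward? duxxud == duxxud
Palindrome = Yes


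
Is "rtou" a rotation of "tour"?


Word: "tour", Candidate: "rtou"
Method: check if candidate is substring of word+word
"tourtour" contains "rtou"? Yes
Is rotation = Yes


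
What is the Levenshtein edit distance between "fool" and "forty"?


Word 1: "fool" (length 4)
Word 2: "forty" (length 5)
One optimal edit sequence (insert/delete/substitute each cost 1):
  1. keep 'f'
  2. keep 'o'
  3. insert 'r'  (+1)
  4. substitute 'o' -> 't'  (+1)
  5. substitute 'l' -> 'y'  (+1)
Total edit operations: 3
Edit distance = 3


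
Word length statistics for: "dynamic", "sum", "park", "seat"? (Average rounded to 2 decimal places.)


Lengths: "dynamic"=7, "sum"=3, "park"=4, "seat"=4
Sum = 18, Count = 4
Average = 18/4 = 4.50
= avg=4.50, min=3, max=7


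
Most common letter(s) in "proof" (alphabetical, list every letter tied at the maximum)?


Word: "proof"
Letter counts:
  'f': 1
  'o': 2
  'p': 1
  'r': 1
Maximum count = 2
Most frequent = 'o' (2 times each)


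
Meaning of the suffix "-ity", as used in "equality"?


Suffix: -ity
Example: equality = equal + -ity
Meaning = quality of


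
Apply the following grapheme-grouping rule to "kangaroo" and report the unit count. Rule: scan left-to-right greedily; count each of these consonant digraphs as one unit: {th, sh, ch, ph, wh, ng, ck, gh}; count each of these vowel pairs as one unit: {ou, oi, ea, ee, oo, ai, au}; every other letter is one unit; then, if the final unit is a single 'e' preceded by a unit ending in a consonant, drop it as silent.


Word: "kangaroo" (8 letters)
Left-to-right scan:
  1. 'k' (letter)
  2. 'a' (letter)
  3. 'ng' (digraph)
  4. 'a' (letter)
  5. 'r' (letter)
  6. 'oo' (vowel-pair)
Units from scan: 6
Sound units = 6 units


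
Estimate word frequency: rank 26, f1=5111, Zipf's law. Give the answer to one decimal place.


Zipf's law: f(r) = f(1) / r
f(1) = 5111
f(26) = 5111 / 26
= 196.6 occurrences


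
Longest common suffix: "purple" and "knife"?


Word 1: "purple"
Word 2: "knife"
Comparing from end:
  Pos -1: 'e' == 'e'
  Pos -2: 'l' != 'f' (stop)
LCS = "e" (length 1)


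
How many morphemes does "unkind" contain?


Word: "unkind"
Morphemes: un- + kind
Each morpheme carries meaning
= 2 morphemes


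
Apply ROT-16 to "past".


Word: "past"
Shift: 16
Each letter → (letter + shift) mod 26:
  'p' (15) + 16 = 5 → 'f'
  'a' (0) + 16 = 16 → 'q'
  's' (18) + 16 = 8 → 'i'
  't' (19) + 16 = 9 → 'j'
Result = "fqij"


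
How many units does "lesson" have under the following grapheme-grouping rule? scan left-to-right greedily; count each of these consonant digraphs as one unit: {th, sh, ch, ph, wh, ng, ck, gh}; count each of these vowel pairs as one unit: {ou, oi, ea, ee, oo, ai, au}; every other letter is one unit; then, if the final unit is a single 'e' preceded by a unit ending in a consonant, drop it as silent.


Word: "lesson" (6 letters)
Left-to-right scan:
  (1) 'l' (letter)
  (2) 'e' (letter)
  (3) 's' (letter)
  (4) 's' (letter)
  (5) 'o' (letter)
  (6) 'n' (letter)
Units from scan: 6
Sound units = 6 units


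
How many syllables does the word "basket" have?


Word: "basket"
Syllable breakdown: bas / ket
Counting: 2 parts
= 2 syllables


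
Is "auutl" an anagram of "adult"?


Word 1: "adult" → sorted: adltu
Word 2: "auutl" → sorted: altuu
Same letters? adltu != altuu
Anagram = No


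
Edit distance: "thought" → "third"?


Word 1: "thought" (length 7)
Word 2: "third" (length 5)
One optimal edit sequence (insert/delete/substitute each cost 1):
  1. keep 't'
  2. keep 'h'
  3. delete 'o'  (+1)
  4. delete 'u'  (+1)
  5. substitute 'g' -> 'i'  (+1)
  6. substitute 'h' -> 'r'  (+1)
  7. substitute 't' -> 'd'  (+1)
Total edit operations: 5
Edit distance = 5


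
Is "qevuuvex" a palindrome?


Word: "qevuuvex"
Reversed: "xevuuveq"
Forward == Backward? qevuuvex != xevuuveq
Palindrome = No


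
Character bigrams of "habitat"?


Word: "habitat" (length 7)
Number of bigrams = 7 - 2 + 1 = 6
  Position 0: "ha"
  Position 1: "ab"
  Position 2: "bi"
  Position 3: "it"
  Position 4: "ta"
  Position 5: "at"
Bigrams = "ha", "ab", "bi", "it", "ta", "at"


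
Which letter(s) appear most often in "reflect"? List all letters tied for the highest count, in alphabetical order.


Word: "reflect"
Letter counts:
  'c': 1
  'e': 2
  'f': 1
  'l': 1
  'r': 1
  't': 1
Maximum count = 2
Most frequent = 'e' (2 times each)


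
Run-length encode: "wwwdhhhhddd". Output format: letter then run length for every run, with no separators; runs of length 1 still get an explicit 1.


String: "wwwdhhhhddd"
Scanning for consecutive runs:
  'w' x 3
  'd' x 1
  'h' x 4
  'd' x 3
RLE = "w3d1h4d3"


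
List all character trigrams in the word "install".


Word: "install" (length 7)
Number of trigrams = 7 - 3 + 1 = 5
  Position 0: "ins"
  Position 1: "nst"
  Position 2: "sta"
  Position 3: "tal"
  Position 4: "all"
Trigrams = "ins", "nst", "sta", "tal", "all"


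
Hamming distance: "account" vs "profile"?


Comparing character by character (same length = 7):
  Pos 0: 'a' vs 'p' !=
  Pos 1: 'c' vs 'r' !=
  Pos 2: 'c' vs 'o' !=
  Pos 3: 'o' vs 'f' !=
  Pos 4: 'u' vs 'i' !=
  Pos 5: 'n' vs 'l' !=
  Pos 6: 't' vs 'e' !=
Hamming distance = 7


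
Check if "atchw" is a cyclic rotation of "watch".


Word: "watch", Candidate: "atchw"
Method: check if candidate is substring of word+word
"watchwatch" contains "atchw"? Yes
Is rotation = Yes


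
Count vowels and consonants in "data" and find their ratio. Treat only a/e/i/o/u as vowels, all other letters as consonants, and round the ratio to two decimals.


Word: "data"
Vowels (a,e,i,o,u): 2
Consonants: 2
Ratio = 2/2
= 1.00


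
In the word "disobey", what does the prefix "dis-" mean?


Prefix: dis-
As in: disobey -> dis- + obey
Meaning = not / opposite


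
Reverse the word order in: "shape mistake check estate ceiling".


Original: "shape mistake check estate ceiling"
Words (1..n): shape | mistake | check | estate | ceiling
Reversed (n..1): ceiling | estate | check | mistake | shape
Result = "ceiling estate check mistake shape"


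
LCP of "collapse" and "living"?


Word 1: "collapse"
Word 2: "living"
Comparing from start:
  Pos 0: 'c' != 'l' (stop)
LCP = "" (length 0)


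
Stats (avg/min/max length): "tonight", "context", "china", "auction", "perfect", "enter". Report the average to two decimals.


Lengths: "tonight"=7, "context"=7, "china"=5, "auction"=7, "perfect"=7, "enter"=5
Sum = 38, Count = 6
Average = 38/6 = 6.33
= avg=6.33, min=5, max=7


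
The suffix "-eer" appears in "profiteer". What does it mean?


Suffix: -eer
Example: profiteer = profit + -eer
Meaning = one who is concerned with


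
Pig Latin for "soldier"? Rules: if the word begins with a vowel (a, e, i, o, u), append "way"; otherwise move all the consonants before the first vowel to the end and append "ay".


Word: "soldier"
Starts with consonant(s) → move to end, add 'ay'
Consonant cluster: "s"
Pig Latin = "oldiersay"


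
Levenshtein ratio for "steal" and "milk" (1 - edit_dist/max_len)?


Word 1: "steal" (length 5)
Word 2: "milk" (length 4)
One optimal edit sequence:
  1. delete 's'  (+1)
  2. substitute 't' -> 'm'  (+1)
  3. substitute 'e' -> 'i'  (+1)
  4. substitute 'a' -> 'l'  (+1)
  5. substitute 'l' -> 'k'  (+1)
Edit distance = 5
Max length = max(5, 4) = 5
Similarity = 1 - 5/5
= 0.0000


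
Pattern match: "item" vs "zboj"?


Pattern of "item": [0, 1, 2, 3]
Pattern of "zboj": [0, 1, 2, 3]
Patterns match
Same pattern = Yes


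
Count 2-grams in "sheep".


Word: "sheep" (length 5)
Number of 2-grams = length - 2 + 1 = 5 - 2 + 1
= 4


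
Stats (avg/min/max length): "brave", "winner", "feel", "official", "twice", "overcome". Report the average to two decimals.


Lengths: "brave"=5, "winner"=6, "feel"=4, "official"=8, "twice"=5, "overcome"=8
Sum = 36, Count = 6
Average = 36/6 = 6.00
= avg=6.00, min=4, max=8


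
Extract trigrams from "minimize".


Word: "minimize" (length 8)
Number of trigrams = 8 - 3 + 1 = 6
  Position 0: "min"
  Position 1: "ini"
  Position 2: "nim"
  Position 3: "imi"
  Position 4: "miz"
  Position 5: "ize"
Trigrams = "min", "ini", "nim", "imi", "miz", "ize"


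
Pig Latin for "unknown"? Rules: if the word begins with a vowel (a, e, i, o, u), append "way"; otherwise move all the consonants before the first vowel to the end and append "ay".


Word: "unknown"
Starts with vowel → add 'way'
Pig Latin = "unknownway"


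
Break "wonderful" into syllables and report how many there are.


Word: "wonderful"
Syllable breakdown: won / der / ful
Counting: 3 parts
= 3 syllables


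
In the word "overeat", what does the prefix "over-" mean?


Prefix: over-
Example: overeat = over- + eat
Meaning = excessive


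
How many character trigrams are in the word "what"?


Word: "what" (length 4)
Number of 3-grams = length - 3 + 1 = 4 - 3 + 1
= 2


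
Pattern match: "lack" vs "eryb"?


Pattern of "lack": [0, 1, 2, 3]
Pattern of "eryb": [0, 1, 2, 3]
Patterns match
Same pattern = Yes


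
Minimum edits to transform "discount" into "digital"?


Word 1: "discount" (length 8)
Word 2: "digital" (length 7)
One optimal edit sequence (insert/delete/substitute each cost 1):
  1. keep 'd'
  2. keep 'i'
  3. delete 's'  (+1)
  4. substitute 'c' -> 'g'  (+1)
  5. substitute 'o' -> 'i'  (+1)
  6. substitute 'u' -> 't'  (+1)
  7. substitute 'n' -> 'a'  (+1)
  8. substitute 't' -> 'l'  (+1)
Total edit operations: 6
Edit distance = 6


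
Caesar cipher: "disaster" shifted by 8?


Word: "disaster"
Shift: 8
Each letter → (letter + shift) mod 26:
  'd' (3) + 8 = 11 → 'l'
  'i' (8) + 8 = 16 → 'q'
  's' (18) + 8 = 0 → 'a'
  'a' (0) + 8 = 8 → 'i'
  's' (18) + 8 = 0 → 'a'
  't' (19) + 8 = 1 → 'b'
  'e' (4) + 8 = 12 → 'm'
  'r' (17) + 8 = 25 → 'z'
Result = "lqaiabmz"


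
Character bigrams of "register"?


Word: "register" (length 8)
Number of bigrams = 8 - 2 + 1 = 7
  Position 0: "re"
  Position 1: "eg"
  Position 2: "gi"
  Position 3: "is"
  Position 4: "st"
  Position 5: "te"
  Position 6: "er"
Bigrams = "re", "eg", "gi", "is", "st", "te", "er"


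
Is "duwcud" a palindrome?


Word: "duwcud"
Reversed: "ducwud"
Forward == Backward? duwcud != ducwud
Palindrome = No


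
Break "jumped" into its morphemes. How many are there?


Word: "jumped"
Morphemes: jump | -ed
Each morpheme carries meaning
= 2 morphemes


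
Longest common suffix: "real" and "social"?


Word 1: "real"
Word 2: "social"
Comparing from end:
  Pos -1: 'l' == 'l'
  Pos -2: 'a' == 'a'
  Pos -3: 'e' != 'i' (stop)
LCS = "al" (length 2)


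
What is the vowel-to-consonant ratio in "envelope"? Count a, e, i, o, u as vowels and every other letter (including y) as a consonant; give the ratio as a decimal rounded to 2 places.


Word: "envelope"
Vowels (a,e,i,o,u): 4
Consonants: 4
Ratio = 4/4
= 1.00


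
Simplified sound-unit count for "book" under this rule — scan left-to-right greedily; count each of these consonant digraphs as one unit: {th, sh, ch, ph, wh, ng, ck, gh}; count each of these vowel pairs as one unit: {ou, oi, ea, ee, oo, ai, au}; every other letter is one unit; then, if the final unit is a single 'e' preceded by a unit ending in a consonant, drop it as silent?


Word: "book" (4 letters)
Left-to-right scan:
  [1] 'b' (letter)
  [2] 'oo' (vowel-pair)
  [3] 'k' (letter)
Units from scan: 3
Sound units = 3 units


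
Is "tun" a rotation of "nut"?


Word: "nut", Candidate: "tun"
Method: check if candidate is substring of word+word
"nutnut" contains "tun"? No
Is rotation = No


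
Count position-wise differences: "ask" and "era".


Comparing character by character (same length = 3):
  Pos 0: 'a' vs 'e' !=
  Pos 1: 's' vs 'r' !=
  Pos 2: 'k' vs 'a' !=
Hamming distance = 3


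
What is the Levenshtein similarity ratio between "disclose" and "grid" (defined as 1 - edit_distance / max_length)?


Word 1: "disclose" (length 8)
Word 2: "grid" (length 4)
One optimal edit sequence:
  1. delete 'd'  (+1)
  2. delete 'i'  (+1)
  3. delete 's'  (+1)
  4. delete 'c'  (+1)
  5. substitute 'l' -> 'g'  (+1)
  6. substitute 'o' -> 'r'  (+1)
  7. substitute 's' -> 'i'  (+1)
  8. substitute 'e' -> 'd'  (+1)
Edit distance = 8
Max length = max(8, 4) = 8
Similarity = 1 - 8/8
= 0.0000


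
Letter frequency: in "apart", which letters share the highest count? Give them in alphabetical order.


Word: "apart"
Letter counts:
  'a': 2
  'p': 1
  'r': 1
  't': 1
Maximum count = 2
Most frequent = 'a' (2 times each)


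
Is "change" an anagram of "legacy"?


Word 1: "legacy" → sorted: acegly
Word 2: "change" → sorted: aceghn
Same letters? acegly != aceghn
Anagram = No


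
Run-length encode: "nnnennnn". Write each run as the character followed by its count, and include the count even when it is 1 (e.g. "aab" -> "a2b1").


String: "nnnennnn"
Scanning for consecutive runs:
  'n' x 3
  'e' x 1
  'n' x 4
RLE = "n3e1n4"


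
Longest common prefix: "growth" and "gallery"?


Word 1: "growth"
Word 2: "gallery"
Comparing from start:
  Pos 0: 'g' == 'g'
  Pos 1: 'r' != 'a' (stop)
LCP = "g" (length 1)


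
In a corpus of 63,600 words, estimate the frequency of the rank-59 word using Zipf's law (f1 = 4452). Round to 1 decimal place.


Zipf's law: f(r) = f(1) / r
f(1) = 4452
f(59) = 4452 / 59
= 75.5 occurrences


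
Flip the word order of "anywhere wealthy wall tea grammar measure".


Original: "anywhere wealthy wall tea grammar measure"
Words (1..n): anywhere | wealthy | wall | tea | grammar | measure
Reversed (n..1): measure | grammar | tea | wall | wealthy | anywhere
Result = "measure grammar tea wall wealthy anywhere"


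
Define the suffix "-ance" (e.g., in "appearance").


Suffix: -ance
Example: appearance = appear + -ance
Meaning = state of


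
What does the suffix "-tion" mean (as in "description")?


Suffix: -tion
Example: description (describe + -tion, with a spelling change)
Meaning = act or process


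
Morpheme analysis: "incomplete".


Word: "incomplete"
Morphemes: in- + complete
Each morpheme carries meaning
= 2 morphemes


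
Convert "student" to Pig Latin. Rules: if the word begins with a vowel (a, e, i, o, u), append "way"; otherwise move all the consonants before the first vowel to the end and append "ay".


Word: "student"
Starts with consonant(s) → move to end, add 'ay'
Consonant cluster: "st"
Pig Latin = "udentstay"


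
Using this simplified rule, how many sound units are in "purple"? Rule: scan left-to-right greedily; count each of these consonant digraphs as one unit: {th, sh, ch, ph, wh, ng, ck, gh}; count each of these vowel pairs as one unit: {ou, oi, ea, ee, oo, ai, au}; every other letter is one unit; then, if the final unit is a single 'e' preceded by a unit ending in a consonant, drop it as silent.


Word: "purple" (6 letters)
Left-to-right scan:
  1. 'p' (letter)
  2. 'u' (letter)
  3. 'r' (letter)
  4. 'p' (letter)
  5. 'l' (letter)
  6. 'e' (letter)
Units from scan: 6
Final unit is 'e' after a consonant -> drop as silent (-1)
Sound units = 5 units


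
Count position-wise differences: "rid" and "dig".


Comparing character by character (same length = 3):
  Pos 0: 'r' vs 'd' !=
  Pos 1: 'i' vs 'i' =
  Pos 2: 'd' vs 'g' !=
Hamming distance = 2


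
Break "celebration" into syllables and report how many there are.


Word: "celebration"
Syllable breakdown: cel / e / bra / tion
Counting: 4 parts
= 4 syllables


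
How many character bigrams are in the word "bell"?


Word: "bell" (length 4)
Number of 2-grams = length - 2 + 1 = 4 - 2 + 1
= 3


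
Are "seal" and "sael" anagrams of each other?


Word 1: "seal" → sorted: aels
Word 2: "sael" → sorted: aels
Same letters? aels == aels
Anagram = Yes


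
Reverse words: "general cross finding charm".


Original: "general cross finding charm"
Words (1..n): general | cross | finding | charm
Reversed (n..1): charm | finding | cross | general
Result = "charm finding cross general"


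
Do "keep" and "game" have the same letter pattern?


Pattern of "keep": [0, 1, 1, 2]
Pattern of "game": [0, 1, 2, 3]
Patterns do not match
Same pattern = No


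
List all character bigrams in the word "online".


Word: "online" (length 6)
Number of bigrams = 6 - 2 + 1 = 5
  Position 0: "on"
  Position 1: "nl"
  Position 2: "li"
  Position 3: "in"
  Position 4: "ne"
Bigrams = "on", "nl", "li", "in", "ne"


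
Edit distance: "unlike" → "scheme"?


Word 1: "unlike" (length 6)
Word 2: "scheme" (length 6)
One optimal edit sequence (insert/delete/substitute each cost 1):
  1. substitute 'u' -> 's'  (+1)
  2. substitute 'n' -> 'c'  (+1)
  3. substitute 'l' -> 'h'  (+1)
  4. substitute 'i' -> 'e'  (+1)
  5. substitute 'k' -> 'm'  (+1)
  6. keep 'e'
Total edit operations: 5
Edit distance = 5


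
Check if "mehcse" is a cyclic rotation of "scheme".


Word: "scheme", Candidate: "mehcse"
Method: check if candidate is substring of word+word
"schemescheme" contains "mehcse"? No
Is rotation = No


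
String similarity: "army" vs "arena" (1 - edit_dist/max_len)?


Word 1: "army" (length 4)
Word 2: "arena" (length 5)
One optimal edit sequence:
  1. keep 'a'
  2. keep 'r'
  3. insert 'e'  (+1)
  4. substitute 'm' -> 'n'  (+1)
  5. substitute 'y' -> 'a'  (+1)
Edit distance = 3
Max length = max(4, 5) = 5
Similarity = 1 - 3/5
= 0.4000


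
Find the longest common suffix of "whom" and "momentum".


Word 1: "whom"
Word 2: "momentum"
Comparing from end:
  Pos -1: 'm' == 'm'
  Pos -2: 'o' != 'u' (stop)
LCS = "m" (length 1)


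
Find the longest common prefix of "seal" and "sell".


Word 1: "seal"
Word 2: "sell"
Comparing from start:
  Pos 0: 's' == 's'
  Pos 1: 'e' == 'e'
  Pos 2: 'a' != 'l' (stop)
LCP = "se" (length 2)


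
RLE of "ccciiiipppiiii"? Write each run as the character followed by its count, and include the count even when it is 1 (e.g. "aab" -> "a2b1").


String: "ccciiiipppiiii"
Scanning for consecutive runs:
  'c' x 3
  'i' x 4
  'p' x 3
  'i' x 4
RLE = "c3i4p3i4"


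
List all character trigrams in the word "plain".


Word: "plain" (length 5)
Number of trigrams = 5 - 3 + 1 = 3
  Position 0: "pla"
  Position 1: "lai"
  Position 2: "ain"
Trigrams = "pla", "lai", "ain"


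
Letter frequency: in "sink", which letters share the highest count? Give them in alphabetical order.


Word: "sink"
Letter counts:
  'i': 1
  'k': 1
  'n': 1
  's': 1
Maximum count = 1
Most frequent = 'i', 'k', 'n', 's' (1 time each)


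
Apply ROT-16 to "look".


Word: "look"
Shift: 16
Each letter → (letter + shift) mod 26:
  'l' (11) + 16 = 1 → 'b'
  'o' (14) + 16 = 4 → 'e'
  'o' (14) + 16 = 4 → 'e'
  'k' (10) + 16 = 0 → 'a'
Result = "beea"


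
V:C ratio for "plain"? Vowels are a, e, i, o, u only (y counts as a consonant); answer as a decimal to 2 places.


Word: "plain"
Vowels (a,e,i,o,u): 2
Consonants: 3
Ratio = 2/3
= 0.67


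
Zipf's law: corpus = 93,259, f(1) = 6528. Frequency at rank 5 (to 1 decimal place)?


Zipf's law: f(r) = f(1) / r
f(1) = 6528
f(5) = 6528 / 5
= 1305.6 occurrences


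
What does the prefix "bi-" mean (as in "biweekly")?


Prefix: bi-
Example: biweekly (bi- + weekly)
Meaning = two


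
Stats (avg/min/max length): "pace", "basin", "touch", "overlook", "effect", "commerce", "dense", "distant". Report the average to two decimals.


Lengths: "pace"=4, "basin"=5, "touch"=5, "overlook"=8, "effect"=6, "commerce"=8, "dense"=5, "distant"=7
Sum = 48, Count = 8
Average = 48/8 = 6.00
= avg=6.00, min=4, max=8


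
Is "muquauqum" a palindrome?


Word: "muquauqum"
Reversed: "muquauqum"
Forward == Backward? muquauqum == muquauqum
Palindrome = Yes


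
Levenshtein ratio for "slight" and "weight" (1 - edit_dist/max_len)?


Word 1: "slight" (length 6)
Word 2: "weight" (length 6)
One optimal edit sequence:
  1. substitute 's' -> 'w'  (+1)
  2. substitute 'l' -> 'e'  (+1)
  3. keep 'i'
  4. keep 'g'
  5. keep 'h'
  6. keep 't'
Edit distance = 2
Max length = max(6, 6) = 6
Similarity = 1 - 2/6
= 0.6667


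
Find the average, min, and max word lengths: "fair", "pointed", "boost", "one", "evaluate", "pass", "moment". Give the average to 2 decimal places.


Lengths: "fair"=4, "pointed"=7, "boost"=5, "one"=3, "evaluate"=8, "pass"=4, "moment"=6
Sum = 37, Count = 7
Average = 37/7 = 5.29
= avg=5.29, min=3, max=8


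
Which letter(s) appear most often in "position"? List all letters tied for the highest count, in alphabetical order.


Word: "position"
Letter counts:
  'i': 2
  'n': 1
  'o': 2
  'p': 1
  's': 1
  't': 1
Maximum count = 2
Most frequent = 'i', 'o' (2 times each)


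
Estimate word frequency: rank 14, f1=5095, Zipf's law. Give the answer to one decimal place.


Zipf's law: f(r) = f(1) / r
f(1) = 5095
f(14) = 5095 / 14
= 363.9 occurrences


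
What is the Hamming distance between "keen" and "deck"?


Comparing character by character (same length = 4):
  Pos 0: 'k' vs 'd' !=
  Pos 1: 'e' vs 'e' =
  Pos 2: 'e' vs 'c' !=
  Pos 3: 'n' vs 'k' !=
Hamming distance = 3


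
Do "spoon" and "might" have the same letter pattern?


Pattern of "spoon": [0, 1, 2, 2, 3]
Pattern of "might": [0, 1, 2, 3, 4]
Patterns do not match
Same pattern = No


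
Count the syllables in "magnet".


Word: "magnet"
Syllable breakdown: mag | net
Counting: 2 parts
= 2 syllables


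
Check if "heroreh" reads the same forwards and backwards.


Word: "heroreh"
Reversed: "heroreh"
Forward == Backward? heroreh == heroreh
Palindrome = Yes


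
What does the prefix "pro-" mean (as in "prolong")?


Prefix: pro-
Example: prolong (pro- + long)
Meaning = forward / in favor of


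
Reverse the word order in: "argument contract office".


Original: "argument contract office"
Words (1..n): argument | contract | office
Reversed (n..1): office | contract | argument
Result = "office contract argument"


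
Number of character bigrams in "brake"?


Word: "brake" (length 5)
Number of 2-grams = length - 2 + 1 = 5 - 2 + 1
= 4


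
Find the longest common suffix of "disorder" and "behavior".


Word 1: "disorder"
Word 2: "behavior"
Comparing from end:
  Pos -1: 'r' == 'r'
  Pos -2: 'e' != 'o' (stop)
LCS = "r" (length 1)


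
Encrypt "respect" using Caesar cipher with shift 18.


Word: "respect"
Shift: 18
Each letter → (letter + shift) mod 26:
  'r' (17) + 18 = 9 → 'j'
  'e' (4) + 18 = 22 → 'w'
  's' (18) + 18 = 10 → 'k'
  'p' (15) + 18 = 7 → 'h'
  'e' (4) + 18 = 22 → 'w'
  'c' (2) + 18 = 20 → 'u'
  't' (19) + 18 = 11 → 'l'
Result = "jwkhwul"


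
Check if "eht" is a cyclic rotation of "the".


Word: "the", Candidate: "eht"
Method: check if candidate is substring of word+word
"thethe" contains "eht"? No
Is rotation = No


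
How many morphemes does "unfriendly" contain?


Word: "unfriendly"
Morphemes: un- + friend + -ly
Each morpheme carries meaning
= 3 morphemes


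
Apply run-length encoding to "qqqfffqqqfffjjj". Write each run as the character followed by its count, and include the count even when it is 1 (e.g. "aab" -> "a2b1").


String: "qqqfffqqqfffjjj"
Scanning for consecutive runs:
  'q' x 3
  'f' x 3
  'q' x 3
  'f' x 3
  'j' x 3
RLE = "q3f3q3f3j3"


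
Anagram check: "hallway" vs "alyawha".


Word 1: "hallway" → sorted: aahllwy
Word 2: "alyawha" → sorted: aaahlwy
Same letters? aahllwy != aaahlwy
Anagram = No


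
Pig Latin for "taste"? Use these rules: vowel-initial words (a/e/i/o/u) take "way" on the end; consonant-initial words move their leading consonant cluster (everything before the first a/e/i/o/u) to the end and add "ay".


Word: "taste"
Starts with consonant(s) → move to end, add 'ay'
Consonant cluster: "t"
Pig Latin = "astetay"


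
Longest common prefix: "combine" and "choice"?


Word 1: "combine"
Word 2: "choice"
Comparing from start:
  Pos 0: 'c' == 'c'
  Pos 1: 'o' != 'h' (stop)
LCP = "c" (length 1)


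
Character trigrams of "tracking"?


Word: "tracking" (length 8)
Number of trigrams = 8 - 3 + 1 = 6
  Position 0: "tra"
  Position 1: "rac"
  Position 2: "ack"
  Position 3: "cki"
  Position 4: "kin"
  Position 5: "ing"
Trigrams = "tra", "rac", "ack", "cki", "kin", "ing"


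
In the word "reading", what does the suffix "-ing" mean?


Suffix: -ing
Example: reading = read + -ing
Meaning = present participle


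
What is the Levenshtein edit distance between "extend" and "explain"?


Word 1: "extend" (length 6)
Word 2: "explain" (length 7)
One optimal edit sequence (insert/delete/substitute each cost 1):
  1. keep 'e'
  2. keep 'x'
  3. insert 'p'  (+1)
  4. substitute 't' -> 'l'  (+1)
  5. substitute 'e' -> 'a'  (+1)
  6. substitute 'n' -> 'i'  (+1)
  7. substitute 'd' -> 'n'  (+1)
Total edit operations: 5
Edit distance = 5


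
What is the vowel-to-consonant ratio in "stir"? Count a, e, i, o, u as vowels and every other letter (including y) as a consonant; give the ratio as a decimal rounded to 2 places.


Word: "stir"
Vowels (a,e,i,o,u): 1
Consonants: 3
Ratio = 1/3
= 0.33


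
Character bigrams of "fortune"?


Word: "fortune" (length 7)
Number of bigrams = 7 - 2 + 1 = 6
  Position 0: "fo"
  Position 1: "or"
  Position 2: "rt"
  Position 3: "tu"
  Position 4: "un"
  Position 5: "ne"
Bigrams = "fo", "or", "rt", "tu", "un", "ne"


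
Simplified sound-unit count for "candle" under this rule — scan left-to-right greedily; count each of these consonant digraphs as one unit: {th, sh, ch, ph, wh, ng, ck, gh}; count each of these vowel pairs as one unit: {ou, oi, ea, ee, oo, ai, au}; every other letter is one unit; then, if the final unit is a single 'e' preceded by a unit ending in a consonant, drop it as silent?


Word: "candle" (6 letters)
Left-to-right scan:
  1. 'c' (letter)
  2. 'a' (letter)
  3. 'n' (letter)
  4. 'd' (letter)
  5. 'l' (letter)
  6. 'e' (letter)
Units from scan: 6
Final unit is 'e' after a consonant -> drop as silent (-1)
Sound units = 5 units


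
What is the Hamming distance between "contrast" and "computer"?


Comparing character by character (same length = 8):
  Pos 0: 'c' vs 'c' =
  Pos 1: 'o' vs 'o' =
  Pos 2: 'n' vs 'm' !=
  Pos 3: 't' vs 'p' !=
  Pos 4: 'r' vs 'u' !=
  Pos 5: 'a' vs 't' !=
  Pos 6: 's' vs 'e' !=
  Pos 7: 't' vs 'r' !=
Hamming distance = 6


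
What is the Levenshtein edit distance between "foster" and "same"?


Word 1: "foster" (length 6)
Word 2: "same" (length 4)
One optimal edit sequence (insert/delete/substitute each cost 1):
  1. delete 'f'  (+1)
  2. delete 'o'  (+1)
  3. keep 's'
  4. substitute 't' -> 'a'  (+1)
  5. substitute 'e' -> 'm'  (+1)
  6. substitute 'r' -> 'e'  (+1)
Total edit operations: 5
Edit distance = 5


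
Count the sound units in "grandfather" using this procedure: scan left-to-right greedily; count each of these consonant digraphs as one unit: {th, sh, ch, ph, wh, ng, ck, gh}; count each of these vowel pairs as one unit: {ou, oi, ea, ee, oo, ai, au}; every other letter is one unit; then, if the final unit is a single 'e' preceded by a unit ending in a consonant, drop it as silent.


Word: "grandfather" (11 letters)
Left-to-right scan:
  [1] 'g' (letter)
  [2] 'r' (letter)
  [3] 'a' (letter)
  [4] 'n' (letter)
  [5] 'd' (letter)
  [6] 'f' (letter)
  [7] 'a' (letter)
  [8] 'th' (digraph)
  [9] 'e' (letter)
  [10] 'r' (letter)
Units from scan: 10
Sound units = 10 units


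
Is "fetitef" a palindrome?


Word: "fetitef"
Reversed: "fetitef"
Forward == Backward? fetitef == fetitef
Palindrome = Yes


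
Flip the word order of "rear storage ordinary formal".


Original: "rear storage ordinary formal"
Words (1..n): rear | storage | ordinary | formal
Reversed (n..1): formal | ordinary | storage | rear
Result = "formal ordinary storage rear"


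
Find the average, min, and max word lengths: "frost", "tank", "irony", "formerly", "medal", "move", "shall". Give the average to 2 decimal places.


Lengths: "frost"=5, "tank"=4, "irony"=5, "formerly"=8, "medal"=5, "move"=4, "shall"=5
Sum = 36, Count = 7
Average = 36/7 = 5.14
= avg=5.14, min=4, max=8


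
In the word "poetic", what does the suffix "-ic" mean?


Suffix: -ic
Example: poetic (poet + -ic)
Meaning = relating to


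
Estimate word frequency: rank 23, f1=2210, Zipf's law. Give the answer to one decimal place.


Zipf's law: f(r) = f(1) / r
f(1) = 2210
f(23) = 2210 / 23
= 96.1 occurrences


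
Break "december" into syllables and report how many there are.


Word: "december"
Syllable breakdown: de-cem-ber
Counting: 3 parts
= 3 syllables


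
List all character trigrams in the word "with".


Word: "with" (length 4)
Number of trigrams = 4 - 3 + 1 = 2
  Position 0: "wit"
  Position 1: "ith"
Trigrams = "wit", "ith"


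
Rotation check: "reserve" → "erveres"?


Word: "reserve", Candidate: "erveres"
Method: check if candidate is substring of word+word
"reservereserve" contains "erveres"? Yes
Is rotation = Yes


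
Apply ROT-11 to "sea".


Word: "sea"
Shift: 11
Each letter → (letter + shift) mod 26:
  's' (18) + 11 = 3 → 'd'
  'e' (4) + 11 = 15 → 'p'
  'a' (0) + 11 = 11 → 'l'
Result = "dpl"


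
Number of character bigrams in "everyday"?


Word: "everyday" (length 8)
Number of 2-grams = length - 2 + 1 = 8 - 2 + 1
= 7


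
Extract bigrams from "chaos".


Word: "chaos" (length 5)
Number of bigrams = 5 - 2 + 1 = 4
  Position 0: "ch"
  Position 1: "ha"
  Position 2: "ao"
  Position 3: "os"
Bigrams = "ch", "ha", "ao", "os"


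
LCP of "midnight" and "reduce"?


Word 1: "midnight"
Word 2: "reduce"
Comparing from start:
  Pos 0: 'm' != 'r' (stop)
LCP = "" (length 0)


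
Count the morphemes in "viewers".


Word: "viewers"
Morphemes: view / -er / -s
Each morpheme carries meaning
= 3 morphemes


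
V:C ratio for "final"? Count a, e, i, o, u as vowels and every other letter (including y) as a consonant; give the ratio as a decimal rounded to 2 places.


Word: "final"
Vowels (a,e,i,o,u): 2
Consonants: 3
Ratio = 2/3
= 0.67


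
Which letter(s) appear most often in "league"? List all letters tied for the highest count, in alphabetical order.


Word: "league"
Letter counts:
  'a': 1
  'e': 2
  'g': 1
  'l': 1
  'u': 1
Maximum count = 2
Most frequent = 'e' (2 times each)


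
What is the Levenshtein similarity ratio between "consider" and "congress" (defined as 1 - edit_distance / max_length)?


Word 1: "consider" (length 8)
Word 2: "congress" (length 8)
One optimal edit sequence:
  1. keep 'c'
  2. keep 'o'
  3. keep 'n'
  4. substitute 's' -> 'g'  (+1)
  5. substitute 'i' -> 'r'  (+1)
  6. substitute 'd' -> 'e'  (+1)
  7. substitute 'e' -> 's'  (+1)
  8. substitute 'r' -> 's'  (+1)
Edit distance = 5
Max length = max(8, 8) = 8
Similarity = 1 - 5/8
= 0.3750


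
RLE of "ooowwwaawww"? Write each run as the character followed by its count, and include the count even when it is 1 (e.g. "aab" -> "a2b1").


String: "ooowwwaawww"
Scanning for consecutive runs:
  'o' x 3
  'w' x 3
  'a' x 2
  'w' x 3
RLE = "o3w3a2w3"


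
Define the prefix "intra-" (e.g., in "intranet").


Prefix: intra-
As in: intranet -> intra- + net
Meaning = within


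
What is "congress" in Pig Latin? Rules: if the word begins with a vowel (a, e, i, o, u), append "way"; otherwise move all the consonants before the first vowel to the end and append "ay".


Word: "congress"
Starts with consonant(s) → move to end, add 'ay'
Consonant cluster: "c"
Pig Latin = "ongresscay"


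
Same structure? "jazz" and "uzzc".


Pattern of "jazz": [0, 1, 2, 2]
Pattern of "uzzc": [0, 1, 1, 2]
Patterns do not match
Same pattern = No


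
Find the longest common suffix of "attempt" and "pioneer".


Word 1: "attempt"
Word 2: "pioneer"
Comparing from end:
  Pos -1: 't' != 'r' (stop)
LCS = "" (length 0)


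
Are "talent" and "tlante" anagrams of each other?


Word 1: "talent" → sorted: aelntt
Word 2: "tlante" → sorted: aelntt
Same letters? aelntt == aelntt
Anagram = Yes


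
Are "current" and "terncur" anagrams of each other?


Word 1: "current" → sorted: cenrrtu
Word 2: "terncur" → sorted: cenrrtu
Same letters? cenrrtu == cenrrtu
Anagram = Yes


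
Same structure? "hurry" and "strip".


Pattern of "hurry": [0, 1, 2, 2, 3]
Pattern of "strip": [0, 1, 2, 3, 4]
Patterns do not match
Same pattern = No


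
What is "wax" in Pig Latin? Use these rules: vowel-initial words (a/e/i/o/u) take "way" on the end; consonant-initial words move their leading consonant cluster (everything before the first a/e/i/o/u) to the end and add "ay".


Word: "wax"
Starts with consonant(s) → move to end, add 'ay'
Consonant cluster: "w"
Pig Latin = "axway"


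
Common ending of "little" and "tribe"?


Word 1: "little"
Word 2: "tribe"
Comparing from end:
  Pos -1: 'e' == 'e'
  Pos -2: 'l' != 'b' (stop)
LCS = "e" (length 1)


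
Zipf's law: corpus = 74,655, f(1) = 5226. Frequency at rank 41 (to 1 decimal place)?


Zipf's law: f(r) = f(1) / r
f(1) = 5226
f(41) = 5226 / 41
= 127.5 occurrences


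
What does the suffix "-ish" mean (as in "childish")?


Suffix: -ish
Example: childish = child + -ish
Meaning = somewhat / having the qualities of


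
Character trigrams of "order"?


Word: "order" (length 5)
Number of trigrams = 5 - 3 + 1 = 3
  Position 0: "ord"
  Position 1: "rde"
  Position 2: "der"
Trigrams = "ord", "rde", "der"


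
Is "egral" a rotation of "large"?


Word: "large", Candidate: "egral"
Method: check if candidate is substring of word+word
"largelarge" contains "egral"? No
Is rotation = No


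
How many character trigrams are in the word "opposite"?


Word: "opposite" (length 8)
Number of 3-grams = length - 3 + 1 = 8 - 3 + 1
= 6


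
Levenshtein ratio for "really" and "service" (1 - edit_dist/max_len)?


Word 1: "really" (length 6)
Word 2: "service" (length 7)
One optimal edit sequence:
  1. substitute 'r' -> 's'  (+1)
  2. keep 'e'
  3. insert 'r'  (+1)
  4. substitute 'a' -> 'v'  (+1)
  5. substitute 'l' -> 'i'  (+1)
  6. substitute 'l' -> 'c'  (+1)
  7. substitute 'y' -> 'e'  (+1)
Edit distance = 6
Max length = max(6, 7) = 7
Similarity = 1 - 6/7
= 0.1429


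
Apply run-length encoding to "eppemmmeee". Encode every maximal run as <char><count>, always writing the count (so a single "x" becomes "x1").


String: "eppemmmeee"
Scanning for consecutive runs:
  'e' x 1
  'p' x 2
  'e' x 1
  'm' x 3
  'e' x 3
RLE = "e1p2e1m3e3"


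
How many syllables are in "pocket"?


Word: "pocket"
Syllable breakdown: pock-et
Counting: 2 parts
= 2 syllables


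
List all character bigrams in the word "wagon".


Word: "wagon" (length 5)
Number of bigrams = 5 - 2 + 1 = 4
  Position 0: "wa"
  Position 1: "ag"
  Position 2: "go"
  Position 3: "on"
Bigrams = "wa", "ag", "go", "on"


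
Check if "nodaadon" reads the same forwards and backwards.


Word: "nodaadon"
Reversed: "nodaadon"
Forward == Backward? nodaadon == nodaadon
Palindrome = Yes


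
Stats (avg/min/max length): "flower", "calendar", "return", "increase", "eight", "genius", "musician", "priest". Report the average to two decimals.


Lengths: "flower"=6, "calendar"=8, "return"=6, "increase"=8, "eight"=5, "genius"=6, "musician"=8, "priest"=6
Sum = 53, Count = 8
Average = 53/8 = 6.63
= avg=6.63, min=5, max=8


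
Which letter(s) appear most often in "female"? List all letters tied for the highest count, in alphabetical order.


Word: "female"
Letter counts:
  'a': 1
  'e': 2
  'f': 1
  'l': 1
  'm': 1
Maximum count = 2
Most frequent = 'e' (2 times each)


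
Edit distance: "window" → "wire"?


Word 1: "window" (length 6)
Word 2: "wire" (length 4)
One optimal edit sequence (insert/delete/substitute each cost 1):
  1. keep 'w'
  2. keep 'i'
  3. delete 'n'  (+1)
  4. delete 'd'  (+1)
  5. substitute 'o' -> 'r'  (+1)
  6. substitute 'w' -> 'e'  (+1)
Total edit operations: 4
Edit distance = 4


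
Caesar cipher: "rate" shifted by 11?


Word: "rate"
Shift: 11
Each letter → (letter + shift) mod 26:
  'r' (17) + 11 = 2 → 'c'
  'a' (0) + 11 = 11 → 'l'
  't' (19) + 11 = 4 → 'e'
  'e' (4) + 11 = 15 → 'p'
Result = "clep"


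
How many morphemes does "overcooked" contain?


Word: "overcooked"
Morphemes: over- + cook + -ed
Each morpheme carries meaning
= 3 morphemes


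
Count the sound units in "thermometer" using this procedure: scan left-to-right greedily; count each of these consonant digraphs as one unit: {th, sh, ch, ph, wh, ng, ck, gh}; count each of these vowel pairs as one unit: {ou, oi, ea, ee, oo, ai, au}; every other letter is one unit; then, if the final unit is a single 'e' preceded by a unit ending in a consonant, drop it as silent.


Word: "thermometer" (11 letters)
Left-to-right scan:
  1. 'th' (digraph)
  2. 'e' (letter)
  3. 'r' (letter)
  4. 'm' (letter)
  5. 'o' (letter)
  6. 'm' (letter)
  7. 'e' (letter)
  8. 't' (letter)
  9. 'e' (letter)
  10. 'r' (letter)
Units from scan: 10
Sound units = 10 units


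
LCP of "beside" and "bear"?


Word 1: "beside"
Word 2: "bear"
Comparing from start:
  Pos 0: 'b' == 'b'
  Pos 1: 'e' == 'e'
  Pos 2: 's' != 'a' (stop)
LCP = "be" (length 2)


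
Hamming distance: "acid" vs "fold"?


Comparing character by character (same length = 4):
  Pos 0: 'a' vs 'f' !=
  Pos 1: 'c' vs 'o' !=
  Pos 2: 'i' vs 'l' !=
  Pos 3: 'd' vs 'd' =
Hamming distance = 3


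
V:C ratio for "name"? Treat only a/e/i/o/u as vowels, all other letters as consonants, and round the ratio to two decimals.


Word: "name"
Vowels (a,e,i,o,u): 2
Consonants: 2
Ratio = 2/2
= 1.00


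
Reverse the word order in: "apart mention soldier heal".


Original: "apart mention soldier heal"
Words (1..n): apart | mention | soldier | heal
Reversed (n..1): heal | soldier | mention | apart
Result = "heal soldier mention apart"
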